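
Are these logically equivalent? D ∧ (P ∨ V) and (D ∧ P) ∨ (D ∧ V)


Expression 1: D ∧ (P ∨ V)
Expression 2: (D ∧ P) ∨ (D ∧ V)
Truth table (D P V | Expr1 Expr2):
  T T T |   T     T
  T T F |   T     T
  T F T |   T     T
  T F F |   F     F
  F T T |   F     F
  F T F |   F     F
  F F T |   F     F
  F F F |   F     F
All 8 rows agree, so the expressions are logically equivalent.

Yes


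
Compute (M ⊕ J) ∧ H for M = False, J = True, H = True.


M = False, J = True, H = True
Step 1: M ⊕ J = False XOR True = True
Step 2: True ∧ H = True AND True = True
XOR true when exactly one of M,J is true; then AND with H.

True


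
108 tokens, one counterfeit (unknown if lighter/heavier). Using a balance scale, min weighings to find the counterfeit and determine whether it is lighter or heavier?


Let n = 108. 216 possibilities (n tokens × lighter/heavier); each weighing has 3 outcomes.
Bound for k weighings: say the first weighing puts j tokens on each pan. If it tips, the 2j weighed tokens remain suspects (each with a known direction) and k-1 weighings give 3^(k-1) outcomes; 3^(k-1) is odd, so 2j ≤ 3^(k-1) - 1. If it balances, the n - 2j unweighed tokens remain with direction unknown: 2(n - 2j) ≤ 3^(k-1) - 1 by the same parity argument. Adding, n ≤ (3^(k-1) - 1) + (3^(k-1) - 1)/2 = (3^k - 3)/2, and the classical three-group strategy achieves this (3 tokens in 2 weighings, 12 in 3, 39 in 4, 120 in 5).
So we need the smallest k with (3^k - 3)/2 ≥ 108.
k = 4: (3^4 - 3)/2 = 39 < 108 ✗
k = 5: (3^5 - 3)/2 = 120 ≥ 108 ✓

5


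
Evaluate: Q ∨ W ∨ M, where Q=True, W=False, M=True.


Q = True, W = False, M = True
Expression: Q ∨ W ∨ M
Step 1: Q ∨ W = True OR False = True
Step 2: (True) ∨ M = True OR True = True

True


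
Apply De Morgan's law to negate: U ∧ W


De Morgan's law: ¬(P ∧ Q) ≡ ¬P ∨ ¬Q
¬(U ∧ W) = ¬U ∨ ¬W

¬U ∨ ¬W


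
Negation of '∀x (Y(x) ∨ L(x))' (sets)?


Original: ∀x (Y(x) ∨ L(x))
Rule: ¬∀→∃, ¬∃→∀, negate predicate.
Negation: ∃x (¬Y(x) ∧ ¬L(x))

∃x (¬Y(x) ∧ ¬L(x))


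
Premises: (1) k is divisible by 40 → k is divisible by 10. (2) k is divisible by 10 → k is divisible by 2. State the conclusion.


Hypothetical syllogism: P → Q, Q → R ⊢ P → R
Premise 1: k is divisible by 40 → k is divisible by 10
Premise 2: k is divisible by 10 → k is divisible by 2
Chain the implications: the middle term (k is divisible by 10) links the two.
Conclusion: If k is divisible by 40, then k is divisible by 2.

If k is divisible by 40, then k is divisible by 2.


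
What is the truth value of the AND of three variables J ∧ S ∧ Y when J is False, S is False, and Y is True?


J = False, S = False, Y = True
Step 1: J ∧ S = False AND False = False
Step 2: (False) ∧ Y = (False) AND True = False
AND is true only when ALL operands are true.

False


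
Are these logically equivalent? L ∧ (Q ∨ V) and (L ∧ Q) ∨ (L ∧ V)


Expression 1: L ∧ (Q ∨ V)
Expression 2: (L ∧ Q) ∨ (L ∧ V)
Truth table (L Q V | Expr1 Expr2):
  T T T |   T     T
  T T F |   T     T
  T F T |   T     T
  T F F |   F     F
  F T T |   F     F
  F T F |   F     F
  F F T |   F     F
  F F F |   F     F
All 8 rows agree, so the expressions are logically equivalent.

Yes


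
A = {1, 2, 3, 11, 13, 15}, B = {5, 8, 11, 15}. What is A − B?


A = {1, 2, 3, 11, 13, 15}
B = {5, 8, 11, 15}
Operation: difference A − B
In A but not B: 1, 2, 3, 13

{1, 2, 3, 13}


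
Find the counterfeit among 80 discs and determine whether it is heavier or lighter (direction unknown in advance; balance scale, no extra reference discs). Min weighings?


Let n = 80. 160 possibilities (n discs × lighter/heavier); each weighing has 3 outcomes.
Bound for k weighings: say the first weighing puts j discs on each pan. If it tips, the 2j weighed discs remain suspects (each with a known direction) and k-1 weighings give 3^(k-1) outcomes; 3^(k-1) is odd, so 2j ≤ 3^(k-1) - 1. If it balances, the n - 2j unweighed discs remain with direction unknown: 2(n - 2j) ≤ 3^(k-1) - 1 by the same parity argument. Adding, n ≤ (3^(k-1) - 1) + (3^(k-1) - 1)/2 = (3^k - 3)/2, and the classical three-group strategy achieves this (3 discs in 2 weighings, 12 in 3, 39 in 4, 120 in 5).
So we need the smallest k with (3^k - 3)/2 ≥ 80.
k = 4: (3^4 - 3)/2 = 39 < 80 ✗
k = 5: (3^5 - 3)/2 = 120 ≥ 80 ✓

5


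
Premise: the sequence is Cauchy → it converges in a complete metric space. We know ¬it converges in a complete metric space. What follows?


Modus tollens: P → Q, ¬Q ⊢ ¬P
P: the sequence is Cauchy
Q: it converges in a complete metric space
We have P → Q and Q is false.
By modus tollens, P must be false.

It is not the case that the sequence is Cauchy


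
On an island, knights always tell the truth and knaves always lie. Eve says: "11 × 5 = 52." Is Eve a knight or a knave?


Statement: "11 × 5 = 52."
Actual: 11 × 5 = 55
Claimed: 52
Statement is FALSE → Eve lies → Knave

Knave


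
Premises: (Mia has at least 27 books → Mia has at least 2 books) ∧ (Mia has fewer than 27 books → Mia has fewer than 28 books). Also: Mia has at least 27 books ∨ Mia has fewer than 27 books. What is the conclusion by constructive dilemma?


Constructive dilemma: (P → Q) ∧ (R → S), P ∨ R ⊢ Q ∨ S
Premise 1: Mia has at least 27 books → Mia has at least 2 books
Premise 2: Mia has fewer than 27 books → Mia has fewer than 28 books
Premise 3: Mia has at least 27 books ∨ Mia has fewer than 27 books
Case 1: Assuming Mia has at least 27 books, then by Premise 1, Mia has at least 2 books.
Case 2: Assuming Mia has fewer than 27 books, then by Premise 2, Mia has fewer than 28 books.
Since one of Mia has at least 27 books or Mia has fewer than 27 books must hold, we get Mia has at least 2 books or Mia has fewer than 28 books.

Mia has at least 2 books or Mia has fewer than 28 books.


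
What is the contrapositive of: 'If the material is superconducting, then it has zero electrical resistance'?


Original: If the material is superconducting, then it has zero electrical resistance
Contrapositive: If ¬Q, then ¬P
Negate Q: not (it has zero electrical resistance)
Negate P: not (the material is superconducting)

If not (it has zero electrical resistance), then not (the material is superconducting).


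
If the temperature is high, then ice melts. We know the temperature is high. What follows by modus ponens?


Modus ponens: P → Q, P ⊢ Q
P: the temperature is high
Q: ice melts
We have P → Q and P is true.
By modus ponens, Q must be true.

Ice melts


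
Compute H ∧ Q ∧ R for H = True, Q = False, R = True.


H = True, Q = False, R = True
Step 1: H ∧ Q = True AND False = False
Step 2: (False) ∧ R = (False) AND True = False
AND is true only when ALL operands are true.

False


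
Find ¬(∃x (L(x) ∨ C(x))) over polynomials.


Original: ∃x (L(x) ∨ C(x))
Rule: ¬∀→∃, ¬∃→∀, negate predicate.
Negation: ∀x (¬L(x) ∧ ¬C(x))

∀x (¬L(x) ∧ ¬C(x))


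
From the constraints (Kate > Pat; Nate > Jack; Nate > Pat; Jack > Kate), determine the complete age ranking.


Constraints: Kate > Pat; Nate > Jack; Nate > Pat; Jack > Kate
Method: at each step, the next-highest is the one remaining person who never appears on the smaller side of a constraint between remaining people.
  Step 1: remaining {Kate, Pat, Nate, Jack}; on the smaller side: {Kate, Pat, Jack} → Nate is next (Nate > Jack; Nate > Pat).
  Step 2: remaining {Kate, Pat, Jack}; on the smaller side: {Kate, Pat} → Jack is next (Jack > Kate).
  Step 3: remaining {Kate, Pat}; on the smaller side: {Pat} → Kate is next (Kate > Pat).
  Step 4: only Pat remains → lowest.
Final ranking (highest to lowest):

Nate > Jack > Kate > Pat


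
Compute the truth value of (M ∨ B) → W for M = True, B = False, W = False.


M = True, B = False, W = False
Step 1: M ∨ B = True OR False = True
Step 2: (True) → W: false only when antecedent=True and W=False.
Result: False

False


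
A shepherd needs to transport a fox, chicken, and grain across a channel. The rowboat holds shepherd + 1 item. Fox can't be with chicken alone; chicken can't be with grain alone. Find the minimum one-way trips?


1. shepherd+chicken → 2. shepherd ← 3. shepherd+fox → 4. shepherd+chicken ← 5. shepherd+grain → 6. shepherd ← 7. shepherd+chicken →
Minimum trips = 7

7


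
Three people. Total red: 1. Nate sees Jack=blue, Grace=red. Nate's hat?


Total red = 1, seen red = 1
Own red = 1 - 1 = 0
Nate's hat is blue.

blue


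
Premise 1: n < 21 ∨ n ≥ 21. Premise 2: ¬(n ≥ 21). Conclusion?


Disjunctive syllogism: P ∨ Q, ¬P ⊢ Q
Disjunction: n < 21 ∨ n ≥ 21
We know it is not the case that n ≥ 21.
By disjunctive syllogism, the other disjunct must be true.

n < 21


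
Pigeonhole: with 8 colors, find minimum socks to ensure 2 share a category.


Pigeonhole: to guarantee k in one of n categories, need (k-1)×n + 1.
k = 2, n = 8
Minimum = (2-1) × 8 + 1 = 1 × 8 + 1

9


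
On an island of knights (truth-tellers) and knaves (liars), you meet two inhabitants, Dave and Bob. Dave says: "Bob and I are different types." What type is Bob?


Dave says: "Bob and I are different types."
Case 1: Dave is a Knight (truth-teller)
  Statement is true → they ARE different → Bob is a Knave
Case 2: Dave is a Knave (liar)
  Statement is false → they are NOT different → Bob is a Knave
In both cases, Bob is a Knave.

Knave


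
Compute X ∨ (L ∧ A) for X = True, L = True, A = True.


X = True, L = True, A = True
Step 1: L ∧ A = True AND True = True
Step 2: X ∨ True = True OR True = True
AND evaluated first (higher precedence); then OR applied.

True


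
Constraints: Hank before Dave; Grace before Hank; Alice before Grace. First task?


Constraints: Hank before Dave; Grace before Hank; Alice before Grace
The first task can have nothing scheduled before it, so it must never appear on the right of a 'before'.
Tasks appearing after some 'before': Dave, Hank, Grace.
The only task not in that list is Alice → it is first.

Alice


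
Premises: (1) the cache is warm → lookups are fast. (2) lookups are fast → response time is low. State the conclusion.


Hypothetical syllogism: P → Q, Q → R ⊢ P → R
Premise 1: the cache is warm → lookups are fast
Premise 2: lookups are fast → response time is low
Chain the implications: the middle term (lookups are fast) links the two.
Conclusion: If the cache is warm, then response time is low.

If the cache is warm, then response time is low.


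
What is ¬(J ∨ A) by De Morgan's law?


De Morgan's law: ¬(P ∨ Q) ≡ ¬P ∧ ¬Q
¬(J ∨ A) = ¬J ∧ ¬A

¬J ∧ ¬A


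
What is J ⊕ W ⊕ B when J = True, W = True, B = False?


J = True, W = True, B = False
Step 1: J ⊕ W = True XOR True = False
Step 2: False ⊕ B = False XOR False = False
XOR is true when an odd number of operands are true.

False


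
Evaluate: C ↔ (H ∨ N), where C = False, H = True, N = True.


C = False, H = True, N = True
Step 1: H ∨ N = True OR True = True
Step 2: C ↔ (True): true when both sides have same truth value.
Result: False ↔ True = False

False


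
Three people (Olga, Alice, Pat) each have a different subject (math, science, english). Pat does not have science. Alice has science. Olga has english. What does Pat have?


From clues:
  Olga → english
  Alice → science
By elimination, Pat gets the remaining.

math


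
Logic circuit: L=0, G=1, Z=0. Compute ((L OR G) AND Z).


L OR G = 0|1 = 1
1 AND 0 = 0

0


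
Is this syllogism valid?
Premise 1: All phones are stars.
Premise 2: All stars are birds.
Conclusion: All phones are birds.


Premise 1: All phones are stars.
Premise 2: All stars are birds.
Conclusion: All phones are birds.
Barbara syllogism (AAA-1): All A are B, All B are C → All A are C.
Middle term (stars) distributed in premise 2.

Valid


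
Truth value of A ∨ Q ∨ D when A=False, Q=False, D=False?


A = False, Q = False, D = False
Expression: A ∨ Q ∨ D
Step 1: A ∨ Q = False OR False = False
Step 2: (False) ∨ D = False OR False = False

False


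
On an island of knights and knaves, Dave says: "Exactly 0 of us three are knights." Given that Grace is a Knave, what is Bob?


Dave claims exactly 0 knights among Dave, Grace, Bob.
Given: Grace is a Knave.

Case 1: Dave is a Knight (tells truth)
  Then exactly 0 of the three are knights.
  Counting Dave, Grace: 1 knight(s) so far. Need -1 more → impossible.
Case 2: Dave is a Knave (lies)
  Then the count is NOT 0.
  If Bob = Knave, count = 0 = 0 → claim would be true, contradicts lie.
  If Bob = Knight, count = 1 ≠ 0 → lie confirmed ✓

Bob is a Knight.

Knight


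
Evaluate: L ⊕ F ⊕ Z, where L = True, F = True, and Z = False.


L = True, F = True, Z = False
Step 1: L ⊕ F = True XOR True = False
Step 2: False ⊕ Z = False XOR False = False
XOR is true when an odd number of operands are true.

False


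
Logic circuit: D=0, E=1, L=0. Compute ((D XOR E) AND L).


D XOR E = 0^1 = 1
1 AND 0 = 0

0


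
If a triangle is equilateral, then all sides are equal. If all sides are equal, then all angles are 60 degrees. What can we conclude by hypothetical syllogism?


Hypothetical syllogism: P → Q, Q → R ⊢ P → R
Premise 1: a triangle is equilateral → all sides are equal
Premise 2: all sides are equal → all angles are 60 degrees
Chain the implications: the middle term (all sides are equal) links the two.
Conclusion: If a triangle is equilateral, then all angles are 60 degrees.

If a triangle is equilateral, then all angles are 60 degrees.


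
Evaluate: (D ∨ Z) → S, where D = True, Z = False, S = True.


D = True, Z = False, S = True
Step 1: D ∨ Z = True OR False = True
Step 2: (True) → S: false only when antecedent=True and S=False.
Result: True

True


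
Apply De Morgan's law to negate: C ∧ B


De Morgan's law: ¬(P ∧ Q) ≡ ¬P ∨ ¬Q
¬(C ∧ B) = ¬C ∨ ¬B

¬C ∨ ¬B


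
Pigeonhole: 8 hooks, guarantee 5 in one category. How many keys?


Pigeonhole: to guarantee k in one of n categories, need (k-1)×n + 1.
k = 5, n = 8
Minimum = (5-1) × 8 + 1 = 4 × 8 + 1

33


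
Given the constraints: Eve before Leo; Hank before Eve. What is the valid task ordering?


Constraints: Eve before Leo; Hank before Eve
Method: repeatedly schedule the remaining task that has no remaining task required before it.
  Step 1: remaining {Leo, Eve, Hank}; every task except Hank still has a predecessor pending → schedule Hank.
  Step 2: remaining {Leo, Eve}; every task except Eve still has a predecessor pending → schedule Eve.
  Step 3: only Leo remains → schedule Leo.
Resulting order:

Hank → Eve → Leo


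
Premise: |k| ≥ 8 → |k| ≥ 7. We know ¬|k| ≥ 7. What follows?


Modus tollens: P → Q, ¬Q ⊢ ¬P
P: |k| ≥ 8
Q: |k| ≥ 7
We have P → Q and Q is false.
By modus tollens, P must be false.

It is not the case that |k| ≥ 8


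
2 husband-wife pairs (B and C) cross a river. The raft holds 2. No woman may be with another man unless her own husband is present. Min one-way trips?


Label couples B and C.
1. WB+WC → (far: WB,WC; near: HB,HC)
2. WB ←   (far: WC; near: HB,HC,WB)
3. HB+HC → (far: HB,HC,WC; near: WB)
4. HB ←   (far: HC,WC; near: HB,WB)  — HB returns, since WB is alone on near bank
5. HB+WB → (far: all four; near: empty)
Every state respects the constraint.
Minimum trips = 5

5


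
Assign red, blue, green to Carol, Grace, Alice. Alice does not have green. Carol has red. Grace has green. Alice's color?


From clues:
  Grace → green
  Carol → red
By elimination, Alice gets the remaining.

blue


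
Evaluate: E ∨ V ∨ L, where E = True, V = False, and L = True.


E = True, V = False, L = True
Step 1: E ∨ V = True OR False = True
Step 2: True ∨ L = True OR True = True
OR is true when at least one operand is true.

True


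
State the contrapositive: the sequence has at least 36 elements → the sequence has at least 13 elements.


Original: If the sequence has at least 36 elements, then the sequence has at least 13 elements
Contrapositive: If ¬Q, then ¬P
Negate Q: not (the sequence has at least 13 elements)
Negate P: not (the sequence has at least 36 elements)

If not (the sequence has at least 13 elements), then not (the sequence has at least 36 elements).


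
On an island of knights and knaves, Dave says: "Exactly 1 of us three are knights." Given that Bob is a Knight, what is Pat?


Dave claims exactly 1 knights among Dave, Bob, Pat.
Given: Bob is a Knight.

Case 1: Dave is a Knight (tells truth)
  Then exactly 1 of the three are knights.
  Counting Dave, Bob: 2 knight(s) so far. Need -1 more → impossible.
Case 2: Dave is a Knave (lies)
  Then the count is NOT 1.
  If Pat = Knave, count = 1 = 1 → claim would be true, contradicts lie.
  If Pat = Knight, count = 2 ≠ 1 → lie confirmed ✓

Pat is a Knight.

Knight


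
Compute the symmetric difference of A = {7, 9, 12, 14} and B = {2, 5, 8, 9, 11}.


A = {7, 9, 12, 14}
B = {2, 5, 8, 9, 11}
Operation: symmetric difference
In A only: [7, 12, 14], in B only: [2, 5, 8, 11]

{2, 5, 7, 8, 11, 12, 14}


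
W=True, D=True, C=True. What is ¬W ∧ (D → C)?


W = True, D = True, C = True
Expression: ¬W ∧ (D → C)
Step 1: ¬W = NOT True = False
Step 2: D → C = True → True (false only if D=True, C=False) = True
Step 3: (False) ∧ (True) = False AND True = False

False


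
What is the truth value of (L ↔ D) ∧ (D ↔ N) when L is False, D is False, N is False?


L = False, D = False, N = False
Step 1: L ↔ D is true when L and D have the same value. Result: True
Step 2: D ↔ N is true when D and N have the same value. Result: True
Step 3: True ∧ True = True

True


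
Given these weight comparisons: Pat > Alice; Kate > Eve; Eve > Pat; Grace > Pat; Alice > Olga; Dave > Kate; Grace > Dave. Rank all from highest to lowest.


Constraints: Pat > Alice; Kate > Eve; Eve > Pat; Grace > Pat; Alice > Olga; Dave > Kate; Grace > Dave
Method: at each step, the next-highest is the one remaining person who never appears on the smaller side of a constraint between remaining people.
  Step 1: remaining {Eve, Olga, Kate, Grace, Dave, Alice, Pat}; on the smaller side: {Eve, Olga, Kate, Dave, Alice, Pat} → Grace is next (Grace > Pat; Grace > Dave).
  Step 2: remaining {Eve, Olga, Kate, Dave, Alice, Pat}; on the smaller side: {Eve, Olga, Kate, Alice, Pat} → Dave is next (Dave > Kate).
  Step 3: remaining {Eve, Olga, Kate, Alice, Pat}; on the smaller side: {Eve, Olga, Alice, Pat} → Kate is next (Kate > Eve).
  Step 4: remaining {Eve, Olga, Alice, Pat}; on the smaller side: {Olga, Alice, Pat} → Eve is next (Eve > Pat).
  Step 5: remaining {Olga, Alice, Pat}; on the smaller side: {Olga, Alice} → Pat is next (Pat > Alice).
  Step 6: remaining {Olga, Alice}; on the smaller side: {Olga} → Alice is next (Alice > Olga).
  Step 7: only Olga remains → lowest.
Final ranking (highest to lowest):

Grace > Dave > Kate > Eve > Pat > Alice > Olga


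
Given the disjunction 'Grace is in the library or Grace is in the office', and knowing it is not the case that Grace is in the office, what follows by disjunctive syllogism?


Disjunctive syllogism: P ∨ Q, ¬P ⊢ Q
Disjunction: Grace is in the library ∨ Grace is in the office
We know it is not the case that Grace is in the office.
By disjunctive syllogism, the other disjunct must be true.

Grace is in the library


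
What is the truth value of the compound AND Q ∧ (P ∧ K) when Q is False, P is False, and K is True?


Q = False, P = False, K = True
Step 1: P ∧ K = False AND True = False
Step 2: Q ∧ False = False AND False = False
AND is true only when ALL operands are true.

False


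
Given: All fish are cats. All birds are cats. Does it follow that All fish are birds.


Premise 1: All fish are cats.
Premise 2: All birds are cats.
Conclusion: All fish are birds.
Fallacy: undistributed middle. cats is predicate in both.
Counterexample: fish and birds could be disjoint subsets of cats.

Invalid


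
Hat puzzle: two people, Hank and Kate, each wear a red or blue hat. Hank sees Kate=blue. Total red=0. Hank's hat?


Total red = 0, Kate = blue
Red accounted for: 0
Remaining for Hank: 0
Hank's hat is blue.

blue


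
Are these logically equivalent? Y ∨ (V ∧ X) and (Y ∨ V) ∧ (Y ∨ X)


Expression 1: Y ∨ (V ∧ X)
Expression 2: (Y ∨ V) ∧ (Y ∨ X)
Truth table (Y V X | Expr1 Expr2):
  T T T |   T     T
  T T F |   T     T
  T F T |   T     T
  T F F |   T     T
  F T T |   T     T
  F T F |   F     F
  F F T |   F     F
  F F F |   F     F
All 8 rows agree, so the expressions are logically equivalent.

Yes


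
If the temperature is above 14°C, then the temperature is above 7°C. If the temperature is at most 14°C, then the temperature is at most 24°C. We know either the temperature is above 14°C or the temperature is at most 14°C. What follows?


Constructive dilemma: (P → Q) ∧ (R → S), P ∨ R ⊢ Q ∨ S
Premise 1: the temperature is above 14°C → the temperature is above 7°C
Premise 2: the temperature is at most 14°C → the temperature is at most 24°C
Premise 3: the temperature is above 14°C ∨ the temperature is at most 14°C
Case 1: Assuming the temperature is above 14°C, then by Premise 1, the temperature is above 7°C.
Case 2: Assuming the temperature is at most 14°C, then by Premise 2, the temperature is at most 24°C.
Since one of the temperature is above 14°C or the temperature is at most 14°C must hold, we get the temperature is above 7°C or the temperature is at most 24°C.

The temperature is above 7°C or the temperature is at most 24°C.


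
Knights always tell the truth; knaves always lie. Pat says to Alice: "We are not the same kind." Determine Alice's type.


Pat says: "We are not the same kind."
Case 1: Pat is a Knight (truth-teller)
  Statement is true → they ARE different → Alice is a Knave
Case 2: Pat is a Knave (liar)
  Statement is false → they are NOT different → Alice is a Knave
In both cases, Alice is a Knave.

Knave


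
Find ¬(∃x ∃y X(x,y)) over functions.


Original: ∃x ∃y X(x,y)
Rule: ¬∀→∃, ¬∃→∀, negate predicate.
Negation: ∀x ∀y ¬X(x,y)

∀x ∀y ¬X(x,y)


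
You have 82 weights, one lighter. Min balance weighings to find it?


Each weighing has 3 outcomes (left heavy / balance / right heavy), so k weighings distinguish at most 3^k cases; splitting into three near-equal groups achieves this.
Need 3^k ≥ 82: 3^4 = 81 < 82 ≤ 3^5 = 243
k = ⌈log₃(82)⌉ = 5

5


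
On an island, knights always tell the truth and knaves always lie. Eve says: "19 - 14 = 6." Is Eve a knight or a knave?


Statement: "19 - 14 = 6."
Actual: 19 - 14 = 5
Claimed: 6
Statement is FALSE → Eve lies → Knave

Knave


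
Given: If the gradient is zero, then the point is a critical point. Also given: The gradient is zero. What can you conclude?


Modus ponens: P → Q, P ⊢ Q
P: the gradient is zero
Q: the point is a critical point
We have P → Q and P is true.
By modus ponens, Q must be true.

The point is a critical point


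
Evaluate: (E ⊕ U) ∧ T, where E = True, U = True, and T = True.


E = True, U = True, T = True
Step 1: E ⊕ U = True XOR True = False
Step 2: False ∧ T = False AND True = False
XOR true when exactly one of E,U is true; then AND with T.

False


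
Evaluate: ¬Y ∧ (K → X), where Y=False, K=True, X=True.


Y = False, K = True, X = True
Expression: ¬Y ∧ (K → X)
Step 1: ¬Y = NOT False = True
Step 2: K → X = True → True (false only if K=True, X=False) = True
Step 3: (True) ∧ (True) = True AND True = True

True


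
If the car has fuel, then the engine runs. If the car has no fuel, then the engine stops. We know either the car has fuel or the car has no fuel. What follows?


Constructive dilemma: (P → Q) ∧ (R → S), P ∨ R ⊢ Q ∨ S
Premise 1: the car has fuel → the engine runs
Premise 2: the car has no fuel → the engine stops
Premise 3: the car has fuel ∨ the car has no fuel
Case 1: Assuming the car has fuel, then by Premise 1, the engine runs.
Case 2: Assuming the car has no fuel, then by Premise 2, the engine stops.
Since one of the car has fuel or the car has no fuel must hold, we get the engine runs or the engine stops.

The engine runs or the engine stops.


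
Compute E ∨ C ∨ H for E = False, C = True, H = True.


E = False, C = True, H = True
Step 1: E ∨ C = False OR True = True
Step 2: True ∨ H = True OR True = True
OR is true when at least one operand is true.

True


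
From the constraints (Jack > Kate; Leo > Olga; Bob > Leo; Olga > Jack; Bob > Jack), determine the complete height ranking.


Constraints: Jack > Kate; Leo > Olga; Bob > Leo; Olga > Jack; Bob > Jack
Method: at each step, the next-highest is the one remaining person who never appears on the smaller side of a constraint between remaining people.
  Step 1: remaining {Leo, Kate, Olga, Bob, Jack}; on the smaller side: {Leo, Kate, Olga, Jack} → Bob is next (Bob > Leo; Bob > Jack).
  Step 2: remaining {Leo, Kate, Olga, Jack}; on the smaller side: {Kate, Olga, Jack} → Leo is next (Leo > Olga).
  Step 3: remaining {Kate, Olga, Jack}; on the smaller side: {Kate, Jack} → Olga is next (Olga > Jack).
  Step 4: remaining {Kate, Jack}; on the smaller side: {Kate} → Jack is next (Jack > Kate).
  Step 5: only Kate remains → lowest.
Final ranking (highest to lowest):

Bob > Leo > Olga > Jack > Kate


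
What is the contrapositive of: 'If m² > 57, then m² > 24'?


Original: If m² > 57, then m² > 24
Contrapositive: If ¬Q, then ¬P
Negate Q: not (m² > 24)
Negate P: not (m² > 57)

If not (m² > 24), then not (m² > 57).


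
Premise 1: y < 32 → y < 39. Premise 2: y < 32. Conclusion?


Modus ponens: P → Q, P ⊢ Q
P: y < 32
Q: y < 39
We have P → Q and P is true.
By modus ponens, Q must be true.

y < 39


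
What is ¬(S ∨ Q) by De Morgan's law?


De Morgan's law: ¬(P ∨ Q) ≡ ¬P ∧ ¬Q
¬(S ∨ Q) = ¬S ∧ ¬Q

¬S ∧ ¬Q


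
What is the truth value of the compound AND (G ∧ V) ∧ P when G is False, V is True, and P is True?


G = False, V = True, P = True
Step 1: G ∧ V = False AND True = False
Step 2: False ∧ P = False AND True = False
AND is true only when ALL operands are true.

False


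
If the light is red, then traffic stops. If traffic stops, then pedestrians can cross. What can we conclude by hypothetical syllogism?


Hypothetical syllogism: P → Q, Q → R ⊢ P → R
Premise 1: the light is red → traffic stops
Premise 2: traffic stops → pedestrians can cross
Chain the implications: the middle term (traffic stops) links the two.
Conclusion: If the light is red, then pedestrians can cross.

If the light is red, then pedestrians can cross.


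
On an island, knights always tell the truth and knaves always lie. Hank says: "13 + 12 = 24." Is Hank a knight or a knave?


Statement: "13 + 12 = 24."
Actual: 13 + 12 = 25
Claimed: 24
Statement is FALSE → Hank lies → Knave

Knave


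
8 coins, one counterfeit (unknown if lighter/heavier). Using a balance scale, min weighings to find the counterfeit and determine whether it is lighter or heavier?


Let n = 8. 16 possibilities (n coins × lighter/heavier); each weighing has 3 outcomes.
Bound for k weighings: say the first weighing puts j coins on each pan. If it tips, the 2j weighed coins remain suspects (each with a known direction) and k-1 weighings give 3^(k-1) outcomes; 3^(k-1) is odd, so 2j ≤ 3^(k-1) - 1. If it balances, the n - 2j unweighed coins remain with direction unknown: 2(n - 2j) ≤ 3^(k-1) - 1 by the same parity argument. Adding, n ≤ (3^(k-1) - 1) + (3^(k-1) - 1)/2 = (3^k - 3)/2, and the classical three-group strategy achieves this (3 coins in 2 weighings, 12 in 3, 39 in 4, 120 in 5).
So we need the smallest k with (3^k - 3)/2 ≥ 8.
k = 2: (3^2 - 3)/2 = 3 < 8 ✗
k = 3: (3^3 - 3)/2 = 12 ≥ 8 ✓

3


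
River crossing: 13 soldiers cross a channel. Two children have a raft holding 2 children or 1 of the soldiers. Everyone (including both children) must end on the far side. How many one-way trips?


Per crossing of one of the soldiers: children→, one←, one of the soldiers→, one← = 4 trips
13 × 4 = 52, + 1 final children→ = 53
Minimum trips = 53

53


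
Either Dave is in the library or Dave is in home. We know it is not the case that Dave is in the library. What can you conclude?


Disjunctive syllogism: P ∨ Q, ¬P ⊢ Q
Disjunction: Dave is in the library ∨ Dave is in home
We know it is not the case that Dave is in the library.
By disjunctive syllogism, the other disjunct must be true.

Dave is in home


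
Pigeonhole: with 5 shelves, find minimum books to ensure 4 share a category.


Pigeonhole: to guarantee k in one of n categories, need (k-1)×n + 1.
k = 4, n = 5
Minimum = (4-1) × 5 + 1 = 3 × 5 + 1

16


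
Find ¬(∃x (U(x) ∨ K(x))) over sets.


Original: ∃x (U(x) ∨ K(x))
Rule: ¬∀→∃, ¬∃→∀, negate predicate.
Negation: ∀x (¬U(x) ∧ ¬K(x))

∀x (¬U(x) ∧ ¬K(x))


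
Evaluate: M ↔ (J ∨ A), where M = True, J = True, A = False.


M = True, J = True, A = False
Step 1: J ∨ A = True OR False = True
Step 2: M ↔ (True): true when both sides have same truth value.
Result: True ↔ True = True

True


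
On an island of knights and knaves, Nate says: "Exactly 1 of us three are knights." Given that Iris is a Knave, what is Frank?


Nate claims exactly 1 knights among Nate, Iris, Frank.
Given: Iris is a Knave.

Case 1: Nate is a Knight (tells truth)
  Then exactly 1 of the three are knights.
  Counting Nate, Iris: 1 knight(s) so far. Need 0 more → Frank = Knave.
Case 2: Nate is a Knave (lies)
  Then the count is NOT 1.
  If Frank = Knight, count = 1 = 1 → claim would be true, contradicts lie.
  If Frank = Knave, count = 0 ≠ 1 → lie confirmed ✓

Frank is a Knave.

Knave


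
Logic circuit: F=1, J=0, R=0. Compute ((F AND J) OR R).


F AND J = 1&0 = 0
0 OR 0 = 0

0


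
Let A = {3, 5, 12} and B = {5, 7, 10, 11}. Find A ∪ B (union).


A = {3, 5, 12}
B = {5, 7, 10, 11}
Operation: union
All elements combined: 3, 5, 7, 10, 11, 12

{3, 5, 7, 10, 11, 12}


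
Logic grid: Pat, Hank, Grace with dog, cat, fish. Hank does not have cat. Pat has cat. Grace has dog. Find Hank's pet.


From clues:
  Grace → dog
  Pat → cat
By elimination, Hank gets the remaining.

fish


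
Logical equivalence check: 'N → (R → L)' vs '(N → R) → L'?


Expression 1: N → (R → L)
Expression 2: (N → R) → L
Truth table (N R L | Expr1 Expr2):
  T T T |   T     T
  T T F |   F     F
  T F T |   T     T
  T F F |   T     T
  F T T |   T     T
  F T F |   T     F   ← differ
  F F T |   T     T
  F F F |   T     F   ← differ
Counterexample: N=F, R=T, L=F gives Expr1 = T but Expr2 = F, so the expressions are NOT logically equivalent.

No


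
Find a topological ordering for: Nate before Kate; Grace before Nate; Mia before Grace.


Constraints: Nate before Kate; Grace before Nate; Mia before Grace
Method: repeatedly schedule the remaining task that has no remaining task required before it.
  Step 1: remaining {Grace, Kate, Nate, Mia}; every task except Mia still has a predecessor pending → schedule Mia.
  Step 2: remaining {Grace, Kate, Nate}; every task except Grace still has a predecessor pending → schedule Grace.
  Step 3: remaining {Kate, Nate}; every task except Nate still has a predecessor pending → schedule Nate.
  Step 4: only Kate remains → schedule Kate.
Resulting order:

Mia → Grace → Nate → Kate


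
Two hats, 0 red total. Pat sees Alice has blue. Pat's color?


Total red = 0, Alice = blue
Red accounted for: 0
Remaining for Pat: 0
Pat's hat is blue.

blue


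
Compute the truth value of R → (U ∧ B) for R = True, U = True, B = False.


R = True, U = True, B = False
Step 1: U ∧ B = True AND False = False
Step 2: R → (False): false only when R=True and consequent=False.
Result: False

False


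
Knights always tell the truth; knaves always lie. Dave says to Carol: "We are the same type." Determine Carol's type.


Dave says: "We are the same type."
Case 1: Dave is a Knight (truth-teller)
  Statement is true → they ARE the same → Carol is also a Knight
Case 2: Dave is a Knave (liar)
  Statement is false → they are NOT the same → Carol is a Knight
In both cases, Carol is a Knight.

Knight


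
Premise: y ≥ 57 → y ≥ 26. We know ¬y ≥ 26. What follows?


Modus tollens: P → Q, ¬Q ⊢ ¬P
P: y ≥ 57
Q: y ≥ 26
We have P → Q and Q is false.
By modus tollens, P must be false.

It is not the case that y ≥ 57


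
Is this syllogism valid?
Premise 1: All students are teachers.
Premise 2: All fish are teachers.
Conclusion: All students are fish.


Premise 1: All students are teachers.
Premise 2: All fish are teachers.
Conclusion: All students are fish.
Fallacy: undistributed middle. teachers is predicate in both.
Counterexample: students and fish could be disjoint subsets of teachers.

Invalid


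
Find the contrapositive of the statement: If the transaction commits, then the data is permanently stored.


Original: If the transaction commits, then the data is permanently stored
Contrapositive: If ¬Q, then ¬P
Negate Q: not (the data is permanently stored)
Negate P: not (the transaction commits)

If not (the data is permanently stored), then not (the transaction commits).


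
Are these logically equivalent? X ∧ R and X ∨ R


Expression 1: X ∧ R
Expression 2: X ∨ R
Truth table (X R | Expr1 Expr2):
  T T |   T     T
  T F |   F     T   ← differ
  F T |   F     T   ← differ
  F F |   F     F
Counterexample: X=T, R=F gives Expr1 = F but Expr2 = T, so the expressions are NOT logically equivalent.

No


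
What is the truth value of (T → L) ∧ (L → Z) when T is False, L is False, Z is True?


T = False, L = False, Z = True
Step 1: T → L is false only when T=True and L=False. Result: True
Step 2: L → Z is false only when L=True and Z=False. Result: True
Step 3: True ∧ True = True

True


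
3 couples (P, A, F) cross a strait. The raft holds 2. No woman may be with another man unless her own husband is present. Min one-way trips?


Label couples P, A, F (H = husband, W = wife).
Counting alone: 6 people, the raft carries 2 and someone must bring it back, so each round trip nets at most +1 on the far side until the last crossing → at least 9 trips. The jealousy constraint makes 9 impossible; the shortest valid schedule has 11:
1. WP+WA →  (far: WP,WA; near: HP,HA,HF,WF)
2. WP ←       (far: WA; near: HP,HA,HF,WP,WF)
3. WP+WF →  (far: WP,WA,WF; near: HP,HA,HF)
4. WP ←       (far: WA,WF; near: HP,HA,HF,WP)
5. HA+HF →  (far: HA,WA,HF,WF; near: HP,WP)
6. HA+WA ←  (far: HF,WF; near: HP,WP,HA,WA)
7. HP+HA →  (far: HP,HA,HF,WF; near: WP,WA)
8. WF ←       (far: HP,HA,HF; near: WP,WA,WF)
9. WP+WA →  (far: HP,WP,HA,WA,HF; near: WF)
10. HF ←      (far: HP,WP,HA,WA; near: HF,WF)
11. HF+WF → (far: all six; near: empty)
In every state each wife is either with her husband or with no other man.
Minimum trips = 11

11


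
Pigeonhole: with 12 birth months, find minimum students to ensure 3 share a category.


Pigeonhole: to guarantee k in one of n categories, need (k-1)×n + 1.
k = 3, n = 12
Minimum = (3-1) × 12 + 1 = 2 × 12 + 1

25


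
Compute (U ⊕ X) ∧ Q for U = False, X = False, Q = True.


U = False, X = False, Q = True
Step 1: U ⊕ X = False XOR False = False
Step 2: False ∧ Q = False AND True = False
XOR true when exactly one of U,X is true; then AND with Q.

False


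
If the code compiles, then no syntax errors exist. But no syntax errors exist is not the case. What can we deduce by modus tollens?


Modus tollens: P → Q, ¬Q ⊢ ¬P
P: the code compiles
Q: no syntax errors exist
We have P → Q and Q is false.
By modus tollens, P must be false.

It is not the case that the code compiles


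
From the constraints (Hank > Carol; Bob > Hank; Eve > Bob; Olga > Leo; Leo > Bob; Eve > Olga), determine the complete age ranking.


Constraints: Hank > Carol; Bob > Hank; Eve > Bob; Olga > Leo; Leo > Bob; Eve > Olga
Method: at each step, the next-highest is the one remaining person who never appears on the smaller side of a constraint between remaining people.
  Step 1: remaining {Olga, Bob, Hank, Carol, Eve, Leo}; on the smaller side: {Olga, Bob, Hank, Carol, Leo} → Eve is next (Eve > Bob; Eve > Olga).
  Step 2: remaining {Olga, Bob, Hank, Carol, Leo}; on the smaller side: {Bob, Hank, Carol, Leo} → Olga is next (Olga > Leo).
  Step 3: remaining {Bob, Hank, Carol, Leo}; on the smaller side: {Bob, Hank, Carol} → Leo is next (Leo > Bob).
  Step 4: remaining {Bob, Hank, Carol}; on the smaller side: {Hank, Carol} → Bob is next (Bob > Hank).
  Step 5: remaining {Hank, Carol}; on the smaller side: {Carol} → Hank is next (Hank > Carol).
  Step 6: only Carol remains → lowest.
Final ranking (highest to lowest):

Eve > Olga > Leo > Bob > Hank > Carol


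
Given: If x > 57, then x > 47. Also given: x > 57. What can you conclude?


Modus ponens: P → Q, P ⊢ Q
P: x > 57
Q: x > 47
We have P → Q and P is true.
By modus ponens, Q must be true.

x > 47


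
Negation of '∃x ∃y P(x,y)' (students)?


Original: ∃x ∃y P(x,y)
Rule: ¬∀→∃, ¬∃→∀, negate predicate.
Negation: ∀x ∀y ¬P(x,y)

∀x ∀y ¬P(x,y)


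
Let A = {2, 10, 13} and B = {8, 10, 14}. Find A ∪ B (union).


A = {2, 10, 13}
B = {8, 10, 14}
Operation: union
All elements combined: 2, 8, 10, 13, 14

{2, 8, 10, 13, 14}


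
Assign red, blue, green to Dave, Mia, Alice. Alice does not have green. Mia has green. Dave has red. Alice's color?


From clues:
  Mia → green
  Dave → red
By elimination, Alice gets the remaining.

blue


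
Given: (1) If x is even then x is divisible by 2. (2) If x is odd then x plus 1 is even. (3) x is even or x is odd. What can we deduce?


Constructive dilemma: (P → Q) ∧ (R → S), P ∨ R ⊢ Q ∨ S
Premise 1: x is even → x is divisible by 2
Premise 2: x is odd → x plus 1 is even
Premise 3: x is even ∨ x is odd
Case 1: Assuming x is even, then by Premise 1, x is divisible by 2.
Case 2: Assuming x is odd, then by Premise 2, x plus 1 is even.
Since one of x is even or x is odd must hold, we get x is divisible by 2 or x plus 1 is even.

x is divisible by 2 or x plus 1 is even.


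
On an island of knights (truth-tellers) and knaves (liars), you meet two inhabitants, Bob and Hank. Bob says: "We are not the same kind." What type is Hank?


Bob says: "We are not the same kind."
Case 1: Bob is a Knight (truth-teller)
  Statement is true → they ARE different → Hank is a Knave
Case 2: Bob is a Knave (liar)
  Statement is false → they are NOT different → Hank is a Knave
In both cases, Hank is a Knave.

Knave


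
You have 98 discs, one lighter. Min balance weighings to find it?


Each weighing has 3 outcomes (left heavy / balance / right heavy), so k weighings distinguish at most 3^k cases; splitting into three near-equal groups achieves this.
Need 3^k ≥ 98: 3^4 = 81 < 98 ≤ 3^5 = 243
k = ⌈log₃(98)⌉ = 5

5


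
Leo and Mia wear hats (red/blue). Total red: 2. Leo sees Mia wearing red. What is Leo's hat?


Total red = 2, Mia = red
Red accounted for: 1
Remaining for Leo: 1
Leo's hat is red.

red


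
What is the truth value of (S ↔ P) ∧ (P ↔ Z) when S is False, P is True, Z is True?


S = False, P = True, Z = True
Step 1: S ↔ P is true when S and P have the same value. Result: False
Step 2: P ↔ Z is true when P and Z have the same value. Result: True
Step 3: False ∧ True = False

False
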